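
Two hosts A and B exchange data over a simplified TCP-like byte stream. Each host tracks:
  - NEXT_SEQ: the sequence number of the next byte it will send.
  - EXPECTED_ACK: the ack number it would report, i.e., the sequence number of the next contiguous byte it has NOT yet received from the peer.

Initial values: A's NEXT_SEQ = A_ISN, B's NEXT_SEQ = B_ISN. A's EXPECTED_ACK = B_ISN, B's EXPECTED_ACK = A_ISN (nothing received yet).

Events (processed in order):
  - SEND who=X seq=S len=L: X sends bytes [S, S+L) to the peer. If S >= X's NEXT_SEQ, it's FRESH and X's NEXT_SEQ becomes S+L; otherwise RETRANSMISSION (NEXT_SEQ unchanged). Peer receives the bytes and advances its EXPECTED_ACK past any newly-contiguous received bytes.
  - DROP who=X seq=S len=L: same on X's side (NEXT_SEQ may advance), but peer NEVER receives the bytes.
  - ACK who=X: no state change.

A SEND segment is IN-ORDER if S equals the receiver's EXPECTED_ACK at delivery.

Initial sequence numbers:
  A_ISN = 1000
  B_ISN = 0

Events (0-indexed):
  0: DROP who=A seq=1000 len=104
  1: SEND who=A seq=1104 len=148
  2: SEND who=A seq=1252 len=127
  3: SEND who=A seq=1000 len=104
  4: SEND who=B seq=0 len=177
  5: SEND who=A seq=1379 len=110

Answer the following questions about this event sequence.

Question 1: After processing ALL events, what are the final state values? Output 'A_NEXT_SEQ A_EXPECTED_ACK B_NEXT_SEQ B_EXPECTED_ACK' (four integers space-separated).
Answer: 1489 177 177 1489

Derivation:
After event 0: A_seq=1104 A_ack=0 B_seq=0 B_ack=1000
After event 1: A_seq=1252 A_ack=0 B_seq=0 B_ack=1000
After event 2: A_seq=1379 A_ack=0 B_seq=0 B_ack=1000
After event 3: A_seq=1379 A_ack=0 B_seq=0 B_ack=1379
After event 4: A_seq=1379 A_ack=177 B_seq=177 B_ack=1379
After event 5: A_seq=1489 A_ack=177 B_seq=177 B_ack=1489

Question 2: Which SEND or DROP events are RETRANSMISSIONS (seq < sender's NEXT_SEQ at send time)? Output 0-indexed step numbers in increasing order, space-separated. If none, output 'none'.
Step 0: DROP seq=1000 -> fresh
Step 1: SEND seq=1104 -> fresh
Step 2: SEND seq=1252 -> fresh
Step 3: SEND seq=1000 -> retransmit
Step 4: SEND seq=0 -> fresh
Step 5: SEND seq=1379 -> fresh

Answer: 3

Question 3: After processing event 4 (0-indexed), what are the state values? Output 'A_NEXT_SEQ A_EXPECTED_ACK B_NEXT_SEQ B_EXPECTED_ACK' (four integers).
After event 0: A_seq=1104 A_ack=0 B_seq=0 B_ack=1000
After event 1: A_seq=1252 A_ack=0 B_seq=0 B_ack=1000
After event 2: A_seq=1379 A_ack=0 B_seq=0 B_ack=1000
After event 3: A_seq=1379 A_ack=0 B_seq=0 B_ack=1379
After event 4: A_seq=1379 A_ack=177 B_seq=177 B_ack=1379

1379 177 177 1379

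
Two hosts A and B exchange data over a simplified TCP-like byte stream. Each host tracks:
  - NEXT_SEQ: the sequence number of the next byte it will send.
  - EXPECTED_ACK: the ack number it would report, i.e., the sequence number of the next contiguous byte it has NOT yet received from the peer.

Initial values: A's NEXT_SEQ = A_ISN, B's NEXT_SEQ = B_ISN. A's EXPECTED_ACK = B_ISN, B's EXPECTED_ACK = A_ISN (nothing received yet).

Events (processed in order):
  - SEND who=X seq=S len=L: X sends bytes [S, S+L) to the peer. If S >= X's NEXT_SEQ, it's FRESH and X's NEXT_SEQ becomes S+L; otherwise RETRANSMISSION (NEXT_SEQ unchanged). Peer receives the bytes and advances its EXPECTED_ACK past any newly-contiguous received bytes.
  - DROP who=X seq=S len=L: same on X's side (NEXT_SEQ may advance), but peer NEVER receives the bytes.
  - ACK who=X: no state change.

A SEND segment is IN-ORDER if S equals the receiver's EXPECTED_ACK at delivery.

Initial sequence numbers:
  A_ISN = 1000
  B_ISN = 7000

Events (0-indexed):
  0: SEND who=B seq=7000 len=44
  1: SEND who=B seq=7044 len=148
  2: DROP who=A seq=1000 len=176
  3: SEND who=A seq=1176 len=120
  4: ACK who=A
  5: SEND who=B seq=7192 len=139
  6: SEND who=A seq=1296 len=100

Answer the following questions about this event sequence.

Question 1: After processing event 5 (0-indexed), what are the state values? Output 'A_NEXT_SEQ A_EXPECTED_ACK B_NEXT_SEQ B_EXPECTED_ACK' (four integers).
After event 0: A_seq=1000 A_ack=7044 B_seq=7044 B_ack=1000
After event 1: A_seq=1000 A_ack=7192 B_seq=7192 B_ack=1000
After event 2: A_seq=1176 A_ack=7192 B_seq=7192 B_ack=1000
After event 3: A_seq=1296 A_ack=7192 B_seq=7192 B_ack=1000
After event 4: A_seq=1296 A_ack=7192 B_seq=7192 B_ack=1000
After event 5: A_seq=1296 A_ack=7331 B_seq=7331 B_ack=1000

1296 7331 7331 1000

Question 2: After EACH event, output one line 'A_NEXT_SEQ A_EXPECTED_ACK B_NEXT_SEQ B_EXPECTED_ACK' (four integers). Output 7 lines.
1000 7044 7044 1000
1000 7192 7192 1000
1176 7192 7192 1000
1296 7192 7192 1000
1296 7192 7192 1000
1296 7331 7331 1000
1396 7331 7331 1000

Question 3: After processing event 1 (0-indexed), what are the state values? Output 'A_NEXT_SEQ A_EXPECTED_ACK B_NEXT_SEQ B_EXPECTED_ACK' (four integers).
After event 0: A_seq=1000 A_ack=7044 B_seq=7044 B_ack=1000
After event 1: A_seq=1000 A_ack=7192 B_seq=7192 B_ack=1000

1000 7192 7192 1000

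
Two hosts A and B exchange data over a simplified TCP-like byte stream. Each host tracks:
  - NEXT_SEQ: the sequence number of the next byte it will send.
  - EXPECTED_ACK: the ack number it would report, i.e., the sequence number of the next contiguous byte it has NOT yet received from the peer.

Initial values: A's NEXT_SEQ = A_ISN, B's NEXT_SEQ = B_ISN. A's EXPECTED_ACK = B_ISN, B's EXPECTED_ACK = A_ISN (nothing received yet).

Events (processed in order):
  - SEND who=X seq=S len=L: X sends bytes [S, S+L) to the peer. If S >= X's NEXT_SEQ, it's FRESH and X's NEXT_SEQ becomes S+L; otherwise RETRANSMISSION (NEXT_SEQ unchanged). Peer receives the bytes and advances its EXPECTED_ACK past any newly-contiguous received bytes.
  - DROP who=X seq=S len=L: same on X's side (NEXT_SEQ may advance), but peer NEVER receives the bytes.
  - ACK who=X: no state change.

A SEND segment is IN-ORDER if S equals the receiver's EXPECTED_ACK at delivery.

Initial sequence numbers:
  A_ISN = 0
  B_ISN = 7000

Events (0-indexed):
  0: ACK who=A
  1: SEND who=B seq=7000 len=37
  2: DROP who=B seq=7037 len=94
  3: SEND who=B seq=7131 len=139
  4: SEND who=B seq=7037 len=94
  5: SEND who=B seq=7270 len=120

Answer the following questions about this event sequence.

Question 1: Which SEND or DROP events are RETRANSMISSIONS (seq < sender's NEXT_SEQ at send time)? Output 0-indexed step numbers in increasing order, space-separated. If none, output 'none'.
Answer: 4

Derivation:
Step 1: SEND seq=7000 -> fresh
Step 2: DROP seq=7037 -> fresh
Step 3: SEND seq=7131 -> fresh
Step 4: SEND seq=7037 -> retransmit
Step 5: SEND seq=7270 -> fresh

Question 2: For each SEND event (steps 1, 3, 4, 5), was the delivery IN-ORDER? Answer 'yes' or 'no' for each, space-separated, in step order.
Answer: yes no yes yes

Derivation:
Step 1: SEND seq=7000 -> in-order
Step 3: SEND seq=7131 -> out-of-order
Step 4: SEND seq=7037 -> in-order
Step 5: SEND seq=7270 -> in-order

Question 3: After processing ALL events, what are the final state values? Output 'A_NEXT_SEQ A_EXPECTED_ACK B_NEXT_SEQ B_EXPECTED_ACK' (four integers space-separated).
After event 0: A_seq=0 A_ack=7000 B_seq=7000 B_ack=0
After event 1: A_seq=0 A_ack=7037 B_seq=7037 B_ack=0
After event 2: A_seq=0 A_ack=7037 B_seq=7131 B_ack=0
After event 3: A_seq=0 A_ack=7037 B_seq=7270 B_ack=0
After event 4: A_seq=0 A_ack=7270 B_seq=7270 B_ack=0
After event 5: A_seq=0 A_ack=7390 B_seq=7390 B_ack=0

Answer: 0 7390 7390 0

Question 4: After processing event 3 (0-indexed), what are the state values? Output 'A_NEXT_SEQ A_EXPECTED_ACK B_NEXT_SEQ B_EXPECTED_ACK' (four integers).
After event 0: A_seq=0 A_ack=7000 B_seq=7000 B_ack=0
After event 1: A_seq=0 A_ack=7037 B_seq=7037 B_ack=0
After event 2: A_seq=0 A_ack=7037 B_seq=7131 B_ack=0
After event 3: A_seq=0 A_ack=7037 B_seq=7270 B_ack=0

0 7037 7270 0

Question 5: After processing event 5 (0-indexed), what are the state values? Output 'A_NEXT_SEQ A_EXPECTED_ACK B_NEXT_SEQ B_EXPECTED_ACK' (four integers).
After event 0: A_seq=0 A_ack=7000 B_seq=7000 B_ack=0
After event 1: A_seq=0 A_ack=7037 B_seq=7037 B_ack=0
After event 2: A_seq=0 A_ack=7037 B_seq=7131 B_ack=0
After event 3: A_seq=0 A_ack=7037 B_seq=7270 B_ack=0
After event 4: A_seq=0 A_ack=7270 B_seq=7270 B_ack=0
After event 5: A_seq=0 A_ack=7390 B_seq=7390 B_ack=0

0 7390 7390 0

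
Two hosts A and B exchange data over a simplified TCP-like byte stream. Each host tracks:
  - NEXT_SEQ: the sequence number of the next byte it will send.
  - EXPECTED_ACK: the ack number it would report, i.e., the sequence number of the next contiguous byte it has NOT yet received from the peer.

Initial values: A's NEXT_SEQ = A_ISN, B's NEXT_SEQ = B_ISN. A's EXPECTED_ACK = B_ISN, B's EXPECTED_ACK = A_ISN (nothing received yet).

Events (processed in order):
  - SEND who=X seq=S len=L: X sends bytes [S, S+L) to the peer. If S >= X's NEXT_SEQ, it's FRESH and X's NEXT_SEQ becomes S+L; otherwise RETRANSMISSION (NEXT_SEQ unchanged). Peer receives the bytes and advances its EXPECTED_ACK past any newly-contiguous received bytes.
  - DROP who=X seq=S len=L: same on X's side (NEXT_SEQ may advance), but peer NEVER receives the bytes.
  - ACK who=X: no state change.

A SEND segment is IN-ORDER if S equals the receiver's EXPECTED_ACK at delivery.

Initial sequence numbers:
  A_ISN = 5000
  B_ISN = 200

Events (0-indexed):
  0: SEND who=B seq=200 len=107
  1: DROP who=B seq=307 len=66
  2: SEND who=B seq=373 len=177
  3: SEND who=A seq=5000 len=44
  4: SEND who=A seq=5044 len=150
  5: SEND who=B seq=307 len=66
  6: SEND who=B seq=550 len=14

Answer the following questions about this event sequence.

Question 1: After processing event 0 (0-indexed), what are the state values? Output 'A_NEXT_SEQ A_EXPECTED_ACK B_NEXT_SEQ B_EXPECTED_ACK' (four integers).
After event 0: A_seq=5000 A_ack=307 B_seq=307 B_ack=5000

5000 307 307 5000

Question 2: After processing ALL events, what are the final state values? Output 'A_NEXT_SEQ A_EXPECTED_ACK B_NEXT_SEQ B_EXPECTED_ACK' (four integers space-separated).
Answer: 5194 564 564 5194

Derivation:
After event 0: A_seq=5000 A_ack=307 B_seq=307 B_ack=5000
After event 1: A_seq=5000 A_ack=307 B_seq=373 B_ack=5000
After event 2: A_seq=5000 A_ack=307 B_seq=550 B_ack=5000
After event 3: A_seq=5044 A_ack=307 B_seq=550 B_ack=5044
After event 4: A_seq=5194 A_ack=307 B_seq=550 B_ack=5194
After event 5: A_seq=5194 A_ack=550 B_seq=550 B_ack=5194
After event 6: A_seq=5194 A_ack=564 B_seq=564 B_ack=5194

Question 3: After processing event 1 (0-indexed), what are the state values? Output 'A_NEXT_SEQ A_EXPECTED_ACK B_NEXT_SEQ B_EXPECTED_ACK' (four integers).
After event 0: A_seq=5000 A_ack=307 B_seq=307 B_ack=5000
After event 1: A_seq=5000 A_ack=307 B_seq=373 B_ack=5000

5000 307 373 5000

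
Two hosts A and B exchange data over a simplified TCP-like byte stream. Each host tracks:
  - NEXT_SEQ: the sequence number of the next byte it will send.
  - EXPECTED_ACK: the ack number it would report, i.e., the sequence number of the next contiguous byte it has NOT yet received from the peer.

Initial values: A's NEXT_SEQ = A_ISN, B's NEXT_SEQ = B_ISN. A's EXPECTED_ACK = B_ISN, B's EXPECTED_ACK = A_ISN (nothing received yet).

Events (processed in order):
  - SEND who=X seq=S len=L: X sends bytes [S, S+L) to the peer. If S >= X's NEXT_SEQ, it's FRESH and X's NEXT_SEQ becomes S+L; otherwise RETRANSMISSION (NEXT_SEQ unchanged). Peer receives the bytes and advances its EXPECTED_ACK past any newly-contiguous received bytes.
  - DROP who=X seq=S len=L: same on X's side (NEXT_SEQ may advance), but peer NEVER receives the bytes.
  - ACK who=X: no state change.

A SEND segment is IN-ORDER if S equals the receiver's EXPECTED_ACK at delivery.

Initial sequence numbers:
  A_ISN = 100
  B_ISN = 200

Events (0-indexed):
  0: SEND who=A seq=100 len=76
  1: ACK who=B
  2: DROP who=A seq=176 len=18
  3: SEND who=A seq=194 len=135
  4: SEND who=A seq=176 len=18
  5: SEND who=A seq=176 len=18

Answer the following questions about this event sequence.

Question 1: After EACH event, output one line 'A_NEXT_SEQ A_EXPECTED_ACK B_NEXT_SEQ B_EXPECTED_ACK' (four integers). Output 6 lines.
176 200 200 176
176 200 200 176
194 200 200 176
329 200 200 176
329 200 200 329
329 200 200 329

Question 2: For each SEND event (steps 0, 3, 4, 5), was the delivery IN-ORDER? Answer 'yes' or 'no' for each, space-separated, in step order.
Answer: yes no yes no

Derivation:
Step 0: SEND seq=100 -> in-order
Step 3: SEND seq=194 -> out-of-order
Step 4: SEND seq=176 -> in-order
Step 5: SEND seq=176 -> out-of-order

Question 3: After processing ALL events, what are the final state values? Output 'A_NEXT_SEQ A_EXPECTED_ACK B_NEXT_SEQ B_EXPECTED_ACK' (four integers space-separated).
Answer: 329 200 200 329

Derivation:
After event 0: A_seq=176 A_ack=200 B_seq=200 B_ack=176
After event 1: A_seq=176 A_ack=200 B_seq=200 B_ack=176
After event 2: A_seq=194 A_ack=200 B_seq=200 B_ack=176
After event 3: A_seq=329 A_ack=200 B_seq=200 B_ack=176
After event 4: A_seq=329 A_ack=200 B_seq=200 B_ack=329
After event 5: A_seq=329 A_ack=200 B_seq=200 B_ack=329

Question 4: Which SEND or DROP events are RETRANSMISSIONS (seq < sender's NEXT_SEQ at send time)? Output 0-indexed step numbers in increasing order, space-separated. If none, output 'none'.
Answer: 4 5

Derivation:
Step 0: SEND seq=100 -> fresh
Step 2: DROP seq=176 -> fresh
Step 3: SEND seq=194 -> fresh
Step 4: SEND seq=176 -> retransmit
Step 5: SEND seq=176 -> retransmit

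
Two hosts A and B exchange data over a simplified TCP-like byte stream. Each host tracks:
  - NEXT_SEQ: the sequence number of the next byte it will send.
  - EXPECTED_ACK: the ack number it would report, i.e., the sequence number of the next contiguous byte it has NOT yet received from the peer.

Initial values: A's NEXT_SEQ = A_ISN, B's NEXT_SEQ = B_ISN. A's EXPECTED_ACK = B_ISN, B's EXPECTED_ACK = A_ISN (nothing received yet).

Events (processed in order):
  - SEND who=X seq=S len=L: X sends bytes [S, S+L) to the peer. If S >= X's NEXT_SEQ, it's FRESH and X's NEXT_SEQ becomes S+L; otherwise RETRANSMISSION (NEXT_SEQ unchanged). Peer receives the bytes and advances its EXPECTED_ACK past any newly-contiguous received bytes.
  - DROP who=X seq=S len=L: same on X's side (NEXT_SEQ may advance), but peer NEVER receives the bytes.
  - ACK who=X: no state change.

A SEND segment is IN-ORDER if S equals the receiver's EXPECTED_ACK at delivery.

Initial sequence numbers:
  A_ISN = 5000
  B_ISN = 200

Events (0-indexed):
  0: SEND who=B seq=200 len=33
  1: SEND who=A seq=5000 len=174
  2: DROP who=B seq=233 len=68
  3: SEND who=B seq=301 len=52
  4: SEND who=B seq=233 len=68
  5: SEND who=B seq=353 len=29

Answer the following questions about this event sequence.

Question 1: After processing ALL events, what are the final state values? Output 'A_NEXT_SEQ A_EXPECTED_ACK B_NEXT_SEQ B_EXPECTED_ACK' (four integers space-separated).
After event 0: A_seq=5000 A_ack=233 B_seq=233 B_ack=5000
After event 1: A_seq=5174 A_ack=233 B_seq=233 B_ack=5174
After event 2: A_seq=5174 A_ack=233 B_seq=301 B_ack=5174
After event 3: A_seq=5174 A_ack=233 B_seq=353 B_ack=5174
After event 4: A_seq=5174 A_ack=353 B_seq=353 B_ack=5174
After event 5: A_seq=5174 A_ack=382 B_seq=382 B_ack=5174

Answer: 5174 382 382 5174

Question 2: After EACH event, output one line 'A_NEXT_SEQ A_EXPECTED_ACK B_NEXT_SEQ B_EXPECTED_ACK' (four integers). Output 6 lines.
5000 233 233 5000
5174 233 233 5174
5174 233 301 5174
5174 233 353 5174
5174 353 353 5174
5174 382 382 5174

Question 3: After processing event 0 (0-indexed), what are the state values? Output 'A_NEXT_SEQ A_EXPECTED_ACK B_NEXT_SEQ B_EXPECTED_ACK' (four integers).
After event 0: A_seq=5000 A_ack=233 B_seq=233 B_ack=5000

5000 233 233 5000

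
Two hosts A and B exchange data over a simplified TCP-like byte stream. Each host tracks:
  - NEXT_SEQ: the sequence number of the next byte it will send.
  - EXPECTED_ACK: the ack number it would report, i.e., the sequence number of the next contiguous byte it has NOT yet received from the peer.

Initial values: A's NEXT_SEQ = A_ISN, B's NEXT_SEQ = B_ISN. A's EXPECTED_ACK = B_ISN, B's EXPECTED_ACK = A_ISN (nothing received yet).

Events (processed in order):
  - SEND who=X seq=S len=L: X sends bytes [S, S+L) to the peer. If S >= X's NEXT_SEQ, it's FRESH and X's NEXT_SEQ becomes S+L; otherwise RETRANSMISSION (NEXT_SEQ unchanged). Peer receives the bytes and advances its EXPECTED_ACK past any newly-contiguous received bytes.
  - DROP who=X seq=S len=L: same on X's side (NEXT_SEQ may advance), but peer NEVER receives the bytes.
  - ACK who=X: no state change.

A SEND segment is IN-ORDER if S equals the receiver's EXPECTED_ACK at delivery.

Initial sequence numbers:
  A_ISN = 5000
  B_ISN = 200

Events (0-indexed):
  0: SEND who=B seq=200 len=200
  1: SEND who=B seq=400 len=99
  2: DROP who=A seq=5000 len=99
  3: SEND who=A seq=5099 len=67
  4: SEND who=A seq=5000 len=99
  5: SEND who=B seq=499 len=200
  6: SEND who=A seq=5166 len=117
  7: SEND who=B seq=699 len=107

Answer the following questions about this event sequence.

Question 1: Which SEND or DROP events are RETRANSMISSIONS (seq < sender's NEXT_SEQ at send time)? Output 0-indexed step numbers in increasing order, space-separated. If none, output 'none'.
Answer: 4

Derivation:
Step 0: SEND seq=200 -> fresh
Step 1: SEND seq=400 -> fresh
Step 2: DROP seq=5000 -> fresh
Step 3: SEND seq=5099 -> fresh
Step 4: SEND seq=5000 -> retransmit
Step 5: SEND seq=499 -> fresh
Step 6: SEND seq=5166 -> fresh
Step 7: SEND seq=699 -> fresh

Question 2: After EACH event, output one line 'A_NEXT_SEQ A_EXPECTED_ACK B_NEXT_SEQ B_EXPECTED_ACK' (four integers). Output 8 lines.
5000 400 400 5000
5000 499 499 5000
5099 499 499 5000
5166 499 499 5000
5166 499 499 5166
5166 699 699 5166
5283 699 699 5283
5283 806 806 5283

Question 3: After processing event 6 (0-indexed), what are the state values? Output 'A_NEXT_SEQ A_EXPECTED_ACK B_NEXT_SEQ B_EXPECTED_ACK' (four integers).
After event 0: A_seq=5000 A_ack=400 B_seq=400 B_ack=5000
After event 1: A_seq=5000 A_ack=499 B_seq=499 B_ack=5000
After event 2: A_seq=5099 A_ack=499 B_seq=499 B_ack=5000
After event 3: A_seq=5166 A_ack=499 B_seq=499 B_ack=5000
After event 4: A_seq=5166 A_ack=499 B_seq=499 B_ack=5166
After event 5: A_seq=5166 A_ack=699 B_seq=699 B_ack=5166
After event 6: A_seq=5283 A_ack=699 B_seq=699 B_ack=5283

5283 699 699 5283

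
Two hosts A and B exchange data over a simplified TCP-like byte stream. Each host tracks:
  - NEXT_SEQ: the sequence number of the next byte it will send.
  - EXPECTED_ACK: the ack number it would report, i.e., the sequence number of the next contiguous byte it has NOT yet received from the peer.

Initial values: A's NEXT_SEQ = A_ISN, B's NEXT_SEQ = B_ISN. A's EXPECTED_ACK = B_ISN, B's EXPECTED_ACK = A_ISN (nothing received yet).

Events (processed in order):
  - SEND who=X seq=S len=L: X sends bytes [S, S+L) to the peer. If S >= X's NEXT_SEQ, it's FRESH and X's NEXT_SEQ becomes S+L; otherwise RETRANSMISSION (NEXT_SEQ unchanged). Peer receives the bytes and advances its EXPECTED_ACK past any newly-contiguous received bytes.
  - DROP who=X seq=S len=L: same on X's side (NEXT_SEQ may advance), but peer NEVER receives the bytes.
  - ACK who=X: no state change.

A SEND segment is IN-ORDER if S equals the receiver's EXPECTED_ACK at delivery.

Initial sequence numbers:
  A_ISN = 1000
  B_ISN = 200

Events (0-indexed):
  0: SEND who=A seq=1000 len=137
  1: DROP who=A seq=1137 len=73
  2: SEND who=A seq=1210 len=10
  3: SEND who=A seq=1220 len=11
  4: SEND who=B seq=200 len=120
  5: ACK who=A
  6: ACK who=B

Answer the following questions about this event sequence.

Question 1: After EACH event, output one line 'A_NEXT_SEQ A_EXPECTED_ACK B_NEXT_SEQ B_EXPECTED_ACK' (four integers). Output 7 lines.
1137 200 200 1137
1210 200 200 1137
1220 200 200 1137
1231 200 200 1137
1231 320 320 1137
1231 320 320 1137
1231 320 320 1137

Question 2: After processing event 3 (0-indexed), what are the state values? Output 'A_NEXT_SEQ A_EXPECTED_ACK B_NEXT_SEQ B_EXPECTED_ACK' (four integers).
After event 0: A_seq=1137 A_ack=200 B_seq=200 B_ack=1137
After event 1: A_seq=1210 A_ack=200 B_seq=200 B_ack=1137
After event 2: A_seq=1220 A_ack=200 B_seq=200 B_ack=1137
After event 3: A_seq=1231 A_ack=200 B_seq=200 B_ack=1137

1231 200 200 1137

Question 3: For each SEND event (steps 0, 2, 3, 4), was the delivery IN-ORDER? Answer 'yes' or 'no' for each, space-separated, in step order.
Answer: yes no no yes

Derivation:
Step 0: SEND seq=1000 -> in-order
Step 2: SEND seq=1210 -> out-of-order
Step 3: SEND seq=1220 -> out-of-order
Step 4: SEND seq=200 -> in-order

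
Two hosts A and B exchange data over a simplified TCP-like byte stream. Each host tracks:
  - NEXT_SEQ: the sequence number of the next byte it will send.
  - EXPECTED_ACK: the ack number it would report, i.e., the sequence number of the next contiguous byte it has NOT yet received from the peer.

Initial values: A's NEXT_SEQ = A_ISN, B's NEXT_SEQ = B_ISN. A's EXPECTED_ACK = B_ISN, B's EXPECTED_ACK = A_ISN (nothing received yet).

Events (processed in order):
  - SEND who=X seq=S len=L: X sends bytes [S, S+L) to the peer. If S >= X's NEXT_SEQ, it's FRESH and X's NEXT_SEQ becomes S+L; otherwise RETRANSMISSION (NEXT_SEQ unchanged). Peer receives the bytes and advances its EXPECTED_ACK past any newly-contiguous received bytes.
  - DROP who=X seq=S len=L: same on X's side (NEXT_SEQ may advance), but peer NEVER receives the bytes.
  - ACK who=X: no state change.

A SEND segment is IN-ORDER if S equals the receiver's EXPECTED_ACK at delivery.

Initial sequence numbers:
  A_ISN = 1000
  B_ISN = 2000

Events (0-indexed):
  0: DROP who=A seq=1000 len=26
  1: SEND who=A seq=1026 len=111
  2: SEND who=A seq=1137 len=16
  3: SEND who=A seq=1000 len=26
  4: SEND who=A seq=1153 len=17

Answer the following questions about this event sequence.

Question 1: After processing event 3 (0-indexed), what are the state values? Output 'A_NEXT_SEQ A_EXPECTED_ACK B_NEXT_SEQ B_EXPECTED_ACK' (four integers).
After event 0: A_seq=1026 A_ack=2000 B_seq=2000 B_ack=1000
After event 1: A_seq=1137 A_ack=2000 B_seq=2000 B_ack=1000
After event 2: A_seq=1153 A_ack=2000 B_seq=2000 B_ack=1000
After event 3: A_seq=1153 A_ack=2000 B_seq=2000 B_ack=1153

1153 2000 2000 1153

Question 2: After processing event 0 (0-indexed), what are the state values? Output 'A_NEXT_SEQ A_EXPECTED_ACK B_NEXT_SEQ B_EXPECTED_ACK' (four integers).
After event 0: A_seq=1026 A_ack=2000 B_seq=2000 B_ack=1000

1026 2000 2000 1000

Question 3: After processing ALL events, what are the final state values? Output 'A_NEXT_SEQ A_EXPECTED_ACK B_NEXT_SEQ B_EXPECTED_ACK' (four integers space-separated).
After event 0: A_seq=1026 A_ack=2000 B_seq=2000 B_ack=1000
After event 1: A_seq=1137 A_ack=2000 B_seq=2000 B_ack=1000
After event 2: A_seq=1153 A_ack=2000 B_seq=2000 B_ack=1000
After event 3: A_seq=1153 A_ack=2000 B_seq=2000 B_ack=1153
After event 4: A_seq=1170 A_ack=2000 B_seq=2000 B_ack=1170

Answer: 1170 2000 2000 1170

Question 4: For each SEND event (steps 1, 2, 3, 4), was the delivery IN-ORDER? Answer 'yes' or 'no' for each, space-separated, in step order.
Step 1: SEND seq=1026 -> out-of-order
Step 2: SEND seq=1137 -> out-of-order
Step 3: SEND seq=1000 -> in-order
Step 4: SEND seq=1153 -> in-order

Answer: no no yes yes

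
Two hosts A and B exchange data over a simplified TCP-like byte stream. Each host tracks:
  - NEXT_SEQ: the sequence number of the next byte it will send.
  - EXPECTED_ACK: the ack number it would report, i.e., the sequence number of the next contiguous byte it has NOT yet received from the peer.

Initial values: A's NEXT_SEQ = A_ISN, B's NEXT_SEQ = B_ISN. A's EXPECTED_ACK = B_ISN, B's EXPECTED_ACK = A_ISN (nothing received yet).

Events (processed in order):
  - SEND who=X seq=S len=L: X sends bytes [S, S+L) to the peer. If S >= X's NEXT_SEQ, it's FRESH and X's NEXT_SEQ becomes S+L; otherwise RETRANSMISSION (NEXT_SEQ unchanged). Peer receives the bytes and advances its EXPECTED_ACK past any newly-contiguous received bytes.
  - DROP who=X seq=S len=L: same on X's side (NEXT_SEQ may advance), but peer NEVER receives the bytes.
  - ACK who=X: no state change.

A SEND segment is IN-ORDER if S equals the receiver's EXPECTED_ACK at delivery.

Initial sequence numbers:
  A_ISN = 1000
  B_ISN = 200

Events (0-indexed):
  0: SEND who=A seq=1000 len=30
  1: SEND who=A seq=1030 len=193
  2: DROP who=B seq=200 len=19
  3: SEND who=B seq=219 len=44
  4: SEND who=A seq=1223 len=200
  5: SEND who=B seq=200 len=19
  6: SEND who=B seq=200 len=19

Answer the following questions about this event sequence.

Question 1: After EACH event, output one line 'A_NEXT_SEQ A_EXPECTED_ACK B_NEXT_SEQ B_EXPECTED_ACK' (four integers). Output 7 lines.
1030 200 200 1030
1223 200 200 1223
1223 200 219 1223
1223 200 263 1223
1423 200 263 1423
1423 263 263 1423
1423 263 263 1423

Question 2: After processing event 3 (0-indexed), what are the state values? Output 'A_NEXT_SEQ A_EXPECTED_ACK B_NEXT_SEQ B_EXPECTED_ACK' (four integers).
After event 0: A_seq=1030 A_ack=200 B_seq=200 B_ack=1030
After event 1: A_seq=1223 A_ack=200 B_seq=200 B_ack=1223
After event 2: A_seq=1223 A_ack=200 B_seq=219 B_ack=1223
After event 3: A_seq=1223 A_ack=200 B_seq=263 B_ack=1223

1223 200 263 1223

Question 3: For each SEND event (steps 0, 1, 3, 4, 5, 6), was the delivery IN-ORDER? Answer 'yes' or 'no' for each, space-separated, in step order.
Answer: yes yes no yes yes no

Derivation:
Step 0: SEND seq=1000 -> in-order
Step 1: SEND seq=1030 -> in-order
Step 3: SEND seq=219 -> out-of-order
Step 4: SEND seq=1223 -> in-order
Step 5: SEND seq=200 -> in-order
Step 6: SEND seq=200 -> out-of-order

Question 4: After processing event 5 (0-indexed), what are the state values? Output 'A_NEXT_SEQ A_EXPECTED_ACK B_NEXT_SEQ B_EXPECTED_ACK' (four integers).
After event 0: A_seq=1030 A_ack=200 B_seq=200 B_ack=1030
After event 1: A_seq=1223 A_ack=200 B_seq=200 B_ack=1223
After event 2: A_seq=1223 A_ack=200 B_seq=219 B_ack=1223
After event 3: A_seq=1223 A_ack=200 B_seq=263 B_ack=1223
After event 4: A_seq=1423 A_ack=200 B_seq=263 B_ack=1423
After event 5: A_seq=1423 A_ack=263 B_seq=263 B_ack=1423

1423 263 263 1423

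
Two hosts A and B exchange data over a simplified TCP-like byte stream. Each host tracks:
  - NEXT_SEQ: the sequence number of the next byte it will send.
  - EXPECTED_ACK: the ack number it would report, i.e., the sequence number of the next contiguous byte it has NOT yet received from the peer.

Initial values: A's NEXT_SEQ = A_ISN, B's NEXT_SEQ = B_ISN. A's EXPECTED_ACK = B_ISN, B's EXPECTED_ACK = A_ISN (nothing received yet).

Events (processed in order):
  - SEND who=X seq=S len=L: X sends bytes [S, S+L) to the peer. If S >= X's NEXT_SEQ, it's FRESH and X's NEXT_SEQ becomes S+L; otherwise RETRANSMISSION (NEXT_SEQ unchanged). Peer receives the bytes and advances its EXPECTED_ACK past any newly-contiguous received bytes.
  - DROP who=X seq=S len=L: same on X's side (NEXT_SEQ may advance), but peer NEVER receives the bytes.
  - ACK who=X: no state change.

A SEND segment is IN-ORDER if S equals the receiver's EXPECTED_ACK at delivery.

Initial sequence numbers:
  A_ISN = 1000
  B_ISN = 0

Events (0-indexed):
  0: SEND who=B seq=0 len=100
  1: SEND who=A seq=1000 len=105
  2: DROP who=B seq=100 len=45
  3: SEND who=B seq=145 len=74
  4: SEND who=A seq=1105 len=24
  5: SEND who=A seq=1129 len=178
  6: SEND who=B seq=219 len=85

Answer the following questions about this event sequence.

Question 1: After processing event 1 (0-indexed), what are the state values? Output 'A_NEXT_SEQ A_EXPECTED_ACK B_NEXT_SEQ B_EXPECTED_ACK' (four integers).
After event 0: A_seq=1000 A_ack=100 B_seq=100 B_ack=1000
After event 1: A_seq=1105 A_ack=100 B_seq=100 B_ack=1105

1105 100 100 1105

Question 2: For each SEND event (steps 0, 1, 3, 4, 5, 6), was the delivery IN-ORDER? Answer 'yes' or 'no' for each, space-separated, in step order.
Step 0: SEND seq=0 -> in-order
Step 1: SEND seq=1000 -> in-order
Step 3: SEND seq=145 -> out-of-order
Step 4: SEND seq=1105 -> in-order
Step 5: SEND seq=1129 -> in-order
Step 6: SEND seq=219 -> out-of-order

Answer: yes yes no yes yes no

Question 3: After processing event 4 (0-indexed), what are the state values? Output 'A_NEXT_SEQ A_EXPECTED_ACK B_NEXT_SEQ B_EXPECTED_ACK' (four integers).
After event 0: A_seq=1000 A_ack=100 B_seq=100 B_ack=1000
After event 1: A_seq=1105 A_ack=100 B_seq=100 B_ack=1105
After event 2: A_seq=1105 A_ack=100 B_seq=145 B_ack=1105
After event 3: A_seq=1105 A_ack=100 B_seq=219 B_ack=1105
After event 4: A_seq=1129 A_ack=100 B_seq=219 B_ack=1129

1129 100 219 1129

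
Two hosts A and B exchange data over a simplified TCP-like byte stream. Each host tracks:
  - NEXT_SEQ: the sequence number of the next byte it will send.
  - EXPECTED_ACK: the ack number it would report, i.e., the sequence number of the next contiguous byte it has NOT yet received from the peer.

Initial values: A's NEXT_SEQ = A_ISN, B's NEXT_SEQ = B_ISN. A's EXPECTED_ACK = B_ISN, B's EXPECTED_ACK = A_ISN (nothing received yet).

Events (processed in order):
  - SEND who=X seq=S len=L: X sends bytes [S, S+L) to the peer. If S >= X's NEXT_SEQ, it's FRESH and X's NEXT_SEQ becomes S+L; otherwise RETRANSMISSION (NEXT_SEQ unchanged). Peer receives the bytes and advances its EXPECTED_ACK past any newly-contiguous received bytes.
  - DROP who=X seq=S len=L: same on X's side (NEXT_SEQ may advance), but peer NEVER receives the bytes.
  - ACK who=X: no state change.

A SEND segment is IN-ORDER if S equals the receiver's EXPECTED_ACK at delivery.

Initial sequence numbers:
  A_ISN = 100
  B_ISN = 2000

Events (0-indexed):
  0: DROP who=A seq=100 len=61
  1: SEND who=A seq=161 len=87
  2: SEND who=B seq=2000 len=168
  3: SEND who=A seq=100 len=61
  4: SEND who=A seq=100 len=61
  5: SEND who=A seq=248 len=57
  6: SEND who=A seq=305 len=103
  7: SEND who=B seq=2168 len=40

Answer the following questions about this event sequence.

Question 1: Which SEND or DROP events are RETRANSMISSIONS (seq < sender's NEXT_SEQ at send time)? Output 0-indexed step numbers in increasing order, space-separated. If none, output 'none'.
Step 0: DROP seq=100 -> fresh
Step 1: SEND seq=161 -> fresh
Step 2: SEND seq=2000 -> fresh
Step 3: SEND seq=100 -> retransmit
Step 4: SEND seq=100 -> retransmit
Step 5: SEND seq=248 -> fresh
Step 6: SEND seq=305 -> fresh
Step 7: SEND seq=2168 -> fresh

Answer: 3 4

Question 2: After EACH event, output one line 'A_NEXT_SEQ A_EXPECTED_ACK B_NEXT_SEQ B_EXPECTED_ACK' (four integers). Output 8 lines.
161 2000 2000 100
248 2000 2000 100
248 2168 2168 100
248 2168 2168 248
248 2168 2168 248
305 2168 2168 305
408 2168 2168 408
408 2208 2208 408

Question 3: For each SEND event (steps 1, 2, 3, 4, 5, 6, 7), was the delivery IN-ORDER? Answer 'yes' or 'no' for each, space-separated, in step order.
Step 1: SEND seq=161 -> out-of-order
Step 2: SEND seq=2000 -> in-order
Step 3: SEND seq=100 -> in-order
Step 4: SEND seq=100 -> out-of-order
Step 5: SEND seq=248 -> in-order
Step 6: SEND seq=305 -> in-order
Step 7: SEND seq=2168 -> in-order

Answer: no yes yes no yes yes yes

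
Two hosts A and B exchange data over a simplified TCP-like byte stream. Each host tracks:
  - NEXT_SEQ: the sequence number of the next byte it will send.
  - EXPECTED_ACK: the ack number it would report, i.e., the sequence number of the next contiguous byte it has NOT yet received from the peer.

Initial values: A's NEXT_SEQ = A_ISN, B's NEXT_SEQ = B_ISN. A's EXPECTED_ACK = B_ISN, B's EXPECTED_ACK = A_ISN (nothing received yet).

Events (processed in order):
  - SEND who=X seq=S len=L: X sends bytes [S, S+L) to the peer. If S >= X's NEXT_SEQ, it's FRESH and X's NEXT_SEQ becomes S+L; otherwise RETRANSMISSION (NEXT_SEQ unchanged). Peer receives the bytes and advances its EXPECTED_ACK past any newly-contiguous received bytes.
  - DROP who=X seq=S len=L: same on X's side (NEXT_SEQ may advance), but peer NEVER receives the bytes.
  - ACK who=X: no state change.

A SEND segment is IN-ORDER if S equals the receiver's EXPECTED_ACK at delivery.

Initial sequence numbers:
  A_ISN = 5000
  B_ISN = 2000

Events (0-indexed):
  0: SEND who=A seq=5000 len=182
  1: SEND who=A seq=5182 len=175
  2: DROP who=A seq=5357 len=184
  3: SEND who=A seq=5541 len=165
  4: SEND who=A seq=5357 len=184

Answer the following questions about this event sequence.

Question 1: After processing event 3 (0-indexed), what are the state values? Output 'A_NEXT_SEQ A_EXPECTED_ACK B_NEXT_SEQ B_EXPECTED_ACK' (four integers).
After event 0: A_seq=5182 A_ack=2000 B_seq=2000 B_ack=5182
After event 1: A_seq=5357 A_ack=2000 B_seq=2000 B_ack=5357
After event 2: A_seq=5541 A_ack=2000 B_seq=2000 B_ack=5357
After event 3: A_seq=5706 A_ack=2000 B_seq=2000 B_ack=5357

5706 2000 2000 5357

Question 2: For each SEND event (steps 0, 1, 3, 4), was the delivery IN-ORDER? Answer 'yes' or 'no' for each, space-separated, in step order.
Answer: yes yes no yes

Derivation:
Step 0: SEND seq=5000 -> in-order
Step 1: SEND seq=5182 -> in-order
Step 3: SEND seq=5541 -> out-of-order
Step 4: SEND seq=5357 -> in-order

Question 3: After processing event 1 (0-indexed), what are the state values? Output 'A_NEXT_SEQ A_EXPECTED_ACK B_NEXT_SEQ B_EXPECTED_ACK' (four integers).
After event 0: A_seq=5182 A_ack=2000 B_seq=2000 B_ack=5182
After event 1: A_seq=5357 A_ack=2000 B_seq=2000 B_ack=5357

5357 2000 2000 5357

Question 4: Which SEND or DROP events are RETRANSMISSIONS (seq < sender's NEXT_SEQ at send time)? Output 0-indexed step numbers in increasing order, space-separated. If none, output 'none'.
Step 0: SEND seq=5000 -> fresh
Step 1: SEND seq=5182 -> fresh
Step 2: DROP seq=5357 -> fresh
Step 3: SEND seq=5541 -> fresh
Step 4: SEND seq=5357 -> retransmit

Answer: 4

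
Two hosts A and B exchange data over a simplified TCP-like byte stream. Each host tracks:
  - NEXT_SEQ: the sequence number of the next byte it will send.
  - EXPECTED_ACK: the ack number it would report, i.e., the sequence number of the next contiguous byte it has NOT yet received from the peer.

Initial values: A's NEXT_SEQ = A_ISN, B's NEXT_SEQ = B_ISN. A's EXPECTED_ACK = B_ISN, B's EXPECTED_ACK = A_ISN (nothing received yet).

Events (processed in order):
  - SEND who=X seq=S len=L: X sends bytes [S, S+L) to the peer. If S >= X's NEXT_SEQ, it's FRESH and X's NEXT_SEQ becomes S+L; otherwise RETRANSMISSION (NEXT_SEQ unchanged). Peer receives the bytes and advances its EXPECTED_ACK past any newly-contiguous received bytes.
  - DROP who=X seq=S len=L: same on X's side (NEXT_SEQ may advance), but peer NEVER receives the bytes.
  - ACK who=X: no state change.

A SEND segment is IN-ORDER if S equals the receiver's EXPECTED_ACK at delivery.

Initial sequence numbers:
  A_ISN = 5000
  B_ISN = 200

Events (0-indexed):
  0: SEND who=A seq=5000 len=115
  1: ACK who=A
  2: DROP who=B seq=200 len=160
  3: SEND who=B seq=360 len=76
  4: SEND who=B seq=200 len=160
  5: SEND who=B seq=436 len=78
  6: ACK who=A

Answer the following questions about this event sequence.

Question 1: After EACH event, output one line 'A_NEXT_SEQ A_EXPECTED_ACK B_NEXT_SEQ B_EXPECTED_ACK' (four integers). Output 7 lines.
5115 200 200 5115
5115 200 200 5115
5115 200 360 5115
5115 200 436 5115
5115 436 436 5115
5115 514 514 5115
5115 514 514 5115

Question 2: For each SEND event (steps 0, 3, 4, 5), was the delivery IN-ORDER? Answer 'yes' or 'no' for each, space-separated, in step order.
Answer: yes no yes yes

Derivation:
Step 0: SEND seq=5000 -> in-order
Step 3: SEND seq=360 -> out-of-order
Step 4: SEND seq=200 -> in-order
Step 5: SEND seq=436 -> in-order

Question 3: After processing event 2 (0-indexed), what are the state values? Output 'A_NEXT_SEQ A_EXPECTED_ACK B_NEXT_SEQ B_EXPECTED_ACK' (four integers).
After event 0: A_seq=5115 A_ack=200 B_seq=200 B_ack=5115
After event 1: A_seq=5115 A_ack=200 B_seq=200 B_ack=5115
After event 2: A_seq=5115 A_ack=200 B_seq=360 B_ack=5115

5115 200 360 5115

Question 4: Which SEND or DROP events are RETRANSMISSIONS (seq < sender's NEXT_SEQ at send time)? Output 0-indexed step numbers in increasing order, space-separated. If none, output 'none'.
Answer: 4

Derivation:
Step 0: SEND seq=5000 -> fresh
Step 2: DROP seq=200 -> fresh
Step 3: SEND seq=360 -> fresh
Step 4: SEND seq=200 -> retransmit
Step 5: SEND seq=436 -> fresh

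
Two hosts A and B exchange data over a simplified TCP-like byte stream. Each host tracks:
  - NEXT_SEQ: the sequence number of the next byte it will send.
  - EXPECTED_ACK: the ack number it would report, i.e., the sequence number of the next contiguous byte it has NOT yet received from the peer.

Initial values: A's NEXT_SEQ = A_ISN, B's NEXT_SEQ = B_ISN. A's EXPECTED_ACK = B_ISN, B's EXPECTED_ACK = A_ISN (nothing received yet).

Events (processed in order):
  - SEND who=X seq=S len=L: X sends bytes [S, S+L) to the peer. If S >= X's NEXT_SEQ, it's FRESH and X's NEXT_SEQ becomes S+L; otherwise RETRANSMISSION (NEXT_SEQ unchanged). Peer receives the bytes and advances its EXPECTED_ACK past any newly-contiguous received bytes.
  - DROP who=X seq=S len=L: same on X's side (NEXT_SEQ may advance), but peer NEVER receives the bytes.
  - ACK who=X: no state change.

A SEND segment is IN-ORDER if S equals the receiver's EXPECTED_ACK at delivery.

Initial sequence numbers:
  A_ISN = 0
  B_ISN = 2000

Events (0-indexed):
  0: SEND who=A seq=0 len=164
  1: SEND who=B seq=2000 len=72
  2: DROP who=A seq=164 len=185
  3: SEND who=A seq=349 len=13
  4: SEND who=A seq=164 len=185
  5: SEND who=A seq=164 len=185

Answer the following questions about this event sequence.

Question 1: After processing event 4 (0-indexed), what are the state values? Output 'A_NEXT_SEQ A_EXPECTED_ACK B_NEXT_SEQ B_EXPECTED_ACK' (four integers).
After event 0: A_seq=164 A_ack=2000 B_seq=2000 B_ack=164
After event 1: A_seq=164 A_ack=2072 B_seq=2072 B_ack=164
After event 2: A_seq=349 A_ack=2072 B_seq=2072 B_ack=164
After event 3: A_seq=362 A_ack=2072 B_seq=2072 B_ack=164
After event 4: A_seq=362 A_ack=2072 B_seq=2072 B_ack=362

362 2072 2072 362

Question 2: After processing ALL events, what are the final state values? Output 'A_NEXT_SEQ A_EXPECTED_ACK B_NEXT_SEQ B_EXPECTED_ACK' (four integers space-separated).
After event 0: A_seq=164 A_ack=2000 B_seq=2000 B_ack=164
After event 1: A_seq=164 A_ack=2072 B_seq=2072 B_ack=164
After event 2: A_seq=349 A_ack=2072 B_seq=2072 B_ack=164
After event 3: A_seq=362 A_ack=2072 B_seq=2072 B_ack=164
After event 4: A_seq=362 A_ack=2072 B_seq=2072 B_ack=362
After event 5: A_seq=362 A_ack=2072 B_seq=2072 B_ack=362

Answer: 362 2072 2072 362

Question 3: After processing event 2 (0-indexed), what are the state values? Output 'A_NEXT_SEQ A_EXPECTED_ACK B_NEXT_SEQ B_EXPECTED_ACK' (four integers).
After event 0: A_seq=164 A_ack=2000 B_seq=2000 B_ack=164
After event 1: A_seq=164 A_ack=2072 B_seq=2072 B_ack=164
After event 2: A_seq=349 A_ack=2072 B_seq=2072 B_ack=164

349 2072 2072 164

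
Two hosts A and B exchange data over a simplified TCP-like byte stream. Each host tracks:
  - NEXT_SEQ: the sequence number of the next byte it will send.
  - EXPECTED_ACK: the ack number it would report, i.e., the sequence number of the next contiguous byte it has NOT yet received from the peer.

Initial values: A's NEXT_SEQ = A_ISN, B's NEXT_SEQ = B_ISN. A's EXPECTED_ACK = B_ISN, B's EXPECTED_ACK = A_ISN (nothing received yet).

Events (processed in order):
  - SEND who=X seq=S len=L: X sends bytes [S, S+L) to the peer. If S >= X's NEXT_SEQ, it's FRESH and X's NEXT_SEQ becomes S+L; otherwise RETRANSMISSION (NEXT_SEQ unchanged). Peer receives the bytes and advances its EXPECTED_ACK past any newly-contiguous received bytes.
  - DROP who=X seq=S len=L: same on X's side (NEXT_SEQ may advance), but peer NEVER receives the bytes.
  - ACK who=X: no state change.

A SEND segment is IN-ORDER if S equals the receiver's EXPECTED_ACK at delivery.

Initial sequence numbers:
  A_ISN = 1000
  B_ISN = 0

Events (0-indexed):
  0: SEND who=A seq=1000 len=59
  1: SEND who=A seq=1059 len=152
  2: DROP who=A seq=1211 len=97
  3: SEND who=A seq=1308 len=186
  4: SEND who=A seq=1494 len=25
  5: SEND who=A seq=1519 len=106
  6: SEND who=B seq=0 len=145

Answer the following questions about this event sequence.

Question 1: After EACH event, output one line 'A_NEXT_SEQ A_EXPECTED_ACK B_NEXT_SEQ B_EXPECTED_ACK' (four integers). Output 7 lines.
1059 0 0 1059
1211 0 0 1211
1308 0 0 1211
1494 0 0 1211
1519 0 0 1211
1625 0 0 1211
1625 145 145 1211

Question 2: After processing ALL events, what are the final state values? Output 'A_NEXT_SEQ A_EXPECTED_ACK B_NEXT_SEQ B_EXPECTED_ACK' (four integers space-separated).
After event 0: A_seq=1059 A_ack=0 B_seq=0 B_ack=1059
After event 1: A_seq=1211 A_ack=0 B_seq=0 B_ack=1211
After event 2: A_seq=1308 A_ack=0 B_seq=0 B_ack=1211
After event 3: A_seq=1494 A_ack=0 B_seq=0 B_ack=1211
After event 4: A_seq=1519 A_ack=0 B_seq=0 B_ack=1211
After event 5: A_seq=1625 A_ack=0 B_seq=0 B_ack=1211
After event 6: A_seq=1625 A_ack=145 B_seq=145 B_ack=1211

Answer: 1625 145 145 1211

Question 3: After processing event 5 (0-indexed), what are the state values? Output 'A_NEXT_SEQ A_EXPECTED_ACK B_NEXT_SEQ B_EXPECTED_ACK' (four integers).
After event 0: A_seq=1059 A_ack=0 B_seq=0 B_ack=1059
After event 1: A_seq=1211 A_ack=0 B_seq=0 B_ack=1211
After event 2: A_seq=1308 A_ack=0 B_seq=0 B_ack=1211
After event 3: A_seq=1494 A_ack=0 B_seq=0 B_ack=1211
After event 4: A_seq=1519 A_ack=0 B_seq=0 B_ack=1211
After event 5: A_seq=1625 A_ack=0 B_seq=0 B_ack=1211

1625 0 0 1211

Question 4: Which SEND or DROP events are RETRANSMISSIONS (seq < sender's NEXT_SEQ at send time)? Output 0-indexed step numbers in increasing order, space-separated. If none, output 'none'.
Answer: none

Derivation:
Step 0: SEND seq=1000 -> fresh
Step 1: SEND seq=1059 -> fresh
Step 2: DROP seq=1211 -> fresh
Step 3: SEND seq=1308 -> fresh
Step 4: SEND seq=1494 -> fresh
Step 5: SEND seq=1519 -> fresh
Step 6: SEND seq=0 -> fresh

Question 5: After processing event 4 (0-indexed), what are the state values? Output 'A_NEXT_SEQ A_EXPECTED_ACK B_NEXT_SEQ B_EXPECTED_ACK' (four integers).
After event 0: A_seq=1059 A_ack=0 B_seq=0 B_ack=1059
After event 1: A_seq=1211 A_ack=0 B_seq=0 B_ack=1211
After event 2: A_seq=1308 A_ack=0 B_seq=0 B_ack=1211
After event 3: A_seq=1494 A_ack=0 B_seq=0 B_ack=1211
After event 4: A_seq=1519 A_ack=0 B_seq=0 B_ack=1211

1519 0 0 1211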